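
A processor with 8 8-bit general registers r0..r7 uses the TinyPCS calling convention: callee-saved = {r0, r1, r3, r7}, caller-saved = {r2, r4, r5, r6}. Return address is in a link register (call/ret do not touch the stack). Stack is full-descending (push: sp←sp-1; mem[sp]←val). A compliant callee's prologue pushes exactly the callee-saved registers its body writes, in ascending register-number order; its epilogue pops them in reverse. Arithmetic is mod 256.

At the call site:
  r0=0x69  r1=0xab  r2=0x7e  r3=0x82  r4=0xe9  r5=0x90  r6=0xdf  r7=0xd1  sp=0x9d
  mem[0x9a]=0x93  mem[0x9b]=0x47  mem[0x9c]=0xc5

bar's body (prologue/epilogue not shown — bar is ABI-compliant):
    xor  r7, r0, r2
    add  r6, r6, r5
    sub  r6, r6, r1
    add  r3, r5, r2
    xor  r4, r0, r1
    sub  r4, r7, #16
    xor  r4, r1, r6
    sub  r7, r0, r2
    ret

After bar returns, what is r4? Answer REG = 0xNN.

REG = 0x6f

prologue: push r3 → mem[0x9c]=0x82, sp=0x9c
prologue: push r7 → mem[0x9b]=0xd1, sp=0x9b
body[0] xor  r7, r0, r2 → r7=0x17
body[1] add  r6, r6, r5 → r6=0x6f
body[2] sub  r6, r6, r1 → r6=0xc4
body[3] add  r3, r5, r2 → r3=0x0e
body[4] xor  r4, r0, r1 → r4=0xc2
body[5] sub  r4, r7, #16 → r4=0x07
body[6] xor  r4, r1, r6 → r4=0x6f
body[7] sub  r7, r0, r2 → r7=0xeb
epilogue: pop r7=0xd1, sp=0x9c
epilogue: pop r3=0x82, sp=0x9d
r4 is caller-saved → body value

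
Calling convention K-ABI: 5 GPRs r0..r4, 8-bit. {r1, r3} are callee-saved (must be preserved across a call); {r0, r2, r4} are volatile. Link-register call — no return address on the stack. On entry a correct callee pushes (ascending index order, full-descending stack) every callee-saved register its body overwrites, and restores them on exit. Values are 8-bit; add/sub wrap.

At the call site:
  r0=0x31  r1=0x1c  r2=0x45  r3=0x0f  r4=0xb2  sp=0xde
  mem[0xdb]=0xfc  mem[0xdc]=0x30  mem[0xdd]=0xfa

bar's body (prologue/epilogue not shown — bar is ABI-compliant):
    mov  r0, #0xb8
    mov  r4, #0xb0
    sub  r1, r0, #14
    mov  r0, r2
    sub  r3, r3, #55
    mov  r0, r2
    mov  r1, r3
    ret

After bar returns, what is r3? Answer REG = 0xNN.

prologue: push r1 -> mem[0xdd]=0x1c, sp=0xdd
prologue: push r3 -> mem[0xdc]=0x0f, sp=0xdc
body[0] mov  r0, #0xb8 -> r0=0xb8
body[1] mov  r4, #0xb0 -> r4=0xb0
body[2] sub  r1, r0, #14 -> r1=0xaa
body[3] mov  r0, r2 -> r0=0x45
body[4] sub  r3, r3, #55 -> r3=0xd8
body[5] mov  r0, r2 -> r0=0x45
body[6] mov  r1, r3 -> r1=0xd8
epilogue: pop r3=0x0f, sp=0xdd
epilogue: pop r1=0x1c, sp=0xde
r3 is callee-saved -> restored

REG = 0x0f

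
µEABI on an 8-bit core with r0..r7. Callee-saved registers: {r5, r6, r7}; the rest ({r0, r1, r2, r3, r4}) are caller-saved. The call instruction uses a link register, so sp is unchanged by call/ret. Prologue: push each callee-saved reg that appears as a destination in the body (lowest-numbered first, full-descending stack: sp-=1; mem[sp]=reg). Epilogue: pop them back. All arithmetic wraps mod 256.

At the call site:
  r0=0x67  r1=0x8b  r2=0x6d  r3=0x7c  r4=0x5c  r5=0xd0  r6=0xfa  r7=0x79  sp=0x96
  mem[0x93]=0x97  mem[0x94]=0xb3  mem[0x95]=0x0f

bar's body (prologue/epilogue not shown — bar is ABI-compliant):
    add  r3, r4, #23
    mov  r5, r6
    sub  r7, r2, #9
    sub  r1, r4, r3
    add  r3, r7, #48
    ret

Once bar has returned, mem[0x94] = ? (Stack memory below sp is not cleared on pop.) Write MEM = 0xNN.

MEM = 0x79

prologue: push r5 -> mem[0x95]=0xd0, sp=0x95
prologue: push r7 -> mem[0x94]=0x79, sp=0x94
body[0] add  r3, r4, #23 -> r3=0x73
body[1] mov  r5, r6 -> r5=0xfa
body[2] sub  r7, r2, #9 -> r7=0x64
body[3] sub  r1, r4, r3 -> r1=0xe9
body[4] add  r3, r7, #48 -> r3=0x94
epilogue: pop r7=0x79, sp=0x95
epilogue: pop r5=0xd0, sp=0x96
prologue pushed ['r5', 'r7'] at ['0x95', '0x94']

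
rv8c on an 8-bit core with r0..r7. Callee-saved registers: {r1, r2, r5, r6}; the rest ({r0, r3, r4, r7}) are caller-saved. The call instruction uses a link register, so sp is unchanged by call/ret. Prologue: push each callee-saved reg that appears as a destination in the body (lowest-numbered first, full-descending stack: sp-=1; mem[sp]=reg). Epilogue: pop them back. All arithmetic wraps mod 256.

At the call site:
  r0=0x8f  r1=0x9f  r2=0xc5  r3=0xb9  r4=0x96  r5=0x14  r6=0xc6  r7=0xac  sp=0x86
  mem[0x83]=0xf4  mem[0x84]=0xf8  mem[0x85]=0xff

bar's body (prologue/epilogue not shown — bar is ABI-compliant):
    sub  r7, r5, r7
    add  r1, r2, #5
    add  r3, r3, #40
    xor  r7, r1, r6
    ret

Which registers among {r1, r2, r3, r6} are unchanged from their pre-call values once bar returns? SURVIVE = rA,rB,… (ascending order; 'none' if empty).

SURVIVE = r1,r2,r6

prologue: push r1 → mem[0x85]=0x9f, sp=0x85
body[0] sub  r7, r5, r7 → r7=0x68
body[1] add  r1, r2, #5 → r1=0xca
body[2] add  r3, r3, #40 → r3=0xe1
body[3] xor  r7, r1, r6 → r7=0x0c
epilogue: pop r1=0x9f, sp=0x86
r1: callee-saved, written=True
r2: callee-saved, written=False
r3: caller-saved, written=True
r6: callee-saved, written=False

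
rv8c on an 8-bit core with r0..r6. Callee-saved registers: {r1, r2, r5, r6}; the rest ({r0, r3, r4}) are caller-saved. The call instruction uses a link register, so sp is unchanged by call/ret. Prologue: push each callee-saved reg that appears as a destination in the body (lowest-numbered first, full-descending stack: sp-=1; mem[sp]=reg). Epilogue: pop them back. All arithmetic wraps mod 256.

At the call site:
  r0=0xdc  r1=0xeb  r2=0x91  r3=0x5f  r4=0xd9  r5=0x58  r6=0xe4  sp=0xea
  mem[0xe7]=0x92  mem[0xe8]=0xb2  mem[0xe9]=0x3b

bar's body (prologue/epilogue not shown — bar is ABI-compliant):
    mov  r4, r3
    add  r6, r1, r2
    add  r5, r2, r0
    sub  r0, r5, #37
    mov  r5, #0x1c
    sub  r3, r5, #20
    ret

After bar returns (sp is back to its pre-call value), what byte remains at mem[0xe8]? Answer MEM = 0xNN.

MEM = 0xe4

prologue: push r5 → mem[0xe9]=0x58, sp=0xe9
prologue: push r6 → mem[0xe8]=0xe4, sp=0xe8
body[0] mov  r4, r3 → r4=0x5f
body[1] add  r6, r1, r2 → r6=0x7c
body[2] add  r5, r2, r0 → r5=0x6d
body[3] sub  r0, r5, #37 → r0=0x48
body[4] mov  r5, #0x1c → r5=0x1c
body[5] sub  r3, r5, #20 → r3=0x08
epilogue: pop r6=0xe4, sp=0xe9
epilogue: pop r5=0x58, sp=0xea
prologue pushed ['r5', 'r6'] at ['0xe9', '0xe8']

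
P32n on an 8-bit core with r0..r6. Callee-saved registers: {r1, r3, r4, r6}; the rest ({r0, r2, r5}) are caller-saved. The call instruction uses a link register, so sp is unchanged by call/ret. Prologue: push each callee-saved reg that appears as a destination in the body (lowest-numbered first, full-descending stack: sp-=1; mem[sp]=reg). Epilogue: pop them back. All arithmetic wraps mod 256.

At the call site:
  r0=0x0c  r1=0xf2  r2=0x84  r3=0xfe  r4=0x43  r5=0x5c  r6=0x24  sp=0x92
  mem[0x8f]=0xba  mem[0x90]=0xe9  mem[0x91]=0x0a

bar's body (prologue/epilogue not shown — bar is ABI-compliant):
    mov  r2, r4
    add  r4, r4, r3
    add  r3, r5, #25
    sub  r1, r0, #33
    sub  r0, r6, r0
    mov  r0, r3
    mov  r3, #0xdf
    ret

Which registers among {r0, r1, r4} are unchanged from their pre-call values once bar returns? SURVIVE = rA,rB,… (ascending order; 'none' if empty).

prologue: push r1 -> mem[0x91]=0xf2, sp=0x91
prologue: push r3 -> mem[0x90]=0xfe, sp=0x90
prologue: push r4 -> mem[0x8f]=0x43, sp=0x8f
body[0] mov  r2, r4 -> r2=0x43
body[1] add  r4, r4, r3 -> r4=0x41
body[2] add  r3, r5, #25 -> r3=0x75
body[3] sub  r1, r0, #33 -> r1=0xeb
body[4] sub  r0, r6, r0 -> r0=0x18
body[5] mov  r0, r3 -> r0=0x75
body[6] mov  r3, #0xdf -> r3=0xdf
epilogue: pop r4=0x43, sp=0x90
epilogue: pop r3=0xfe, sp=0x91
epilogue: pop r1=0xf2, sp=0x92
r0: caller-saved, written=True
r1: callee-saved, written=True
r4: callee-saved, written=True

SURVIVE = r1,r4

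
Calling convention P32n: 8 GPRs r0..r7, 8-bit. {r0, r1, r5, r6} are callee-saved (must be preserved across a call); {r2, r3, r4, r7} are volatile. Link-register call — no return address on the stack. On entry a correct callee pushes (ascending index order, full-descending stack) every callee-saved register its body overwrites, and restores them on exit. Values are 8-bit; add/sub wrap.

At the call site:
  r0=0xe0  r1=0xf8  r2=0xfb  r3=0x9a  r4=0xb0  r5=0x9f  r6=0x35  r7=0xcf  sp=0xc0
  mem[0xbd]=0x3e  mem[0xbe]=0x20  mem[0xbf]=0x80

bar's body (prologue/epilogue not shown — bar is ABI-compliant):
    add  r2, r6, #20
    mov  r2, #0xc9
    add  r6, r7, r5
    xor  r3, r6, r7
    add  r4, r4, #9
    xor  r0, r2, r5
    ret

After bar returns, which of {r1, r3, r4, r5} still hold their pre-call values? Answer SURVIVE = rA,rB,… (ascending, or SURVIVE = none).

SURVIVE = r1,r5

prologue: push r0 -> mem[0xbf]=0xe0, sp=0xbf
prologue: push r6 -> mem[0xbe]=0x35, sp=0xbe
body[0] add  r2, r6, #20 -> r2=0x49
body[1] mov  r2, #0xc9 -> r2=0xc9
body[2] add  r6, r7, r5 -> r6=0x6e
body[3] xor  r3, r6, r7 -> r3=0xa1
body[4] add  r4, r4, #9 -> r4=0xb9
body[5] xor  r0, r2, r5 -> r0=0x56
epilogue: pop r6=0x35, sp=0xbf
epilogue: pop r0=0xe0, sp=0xc0
r1: callee-saved, written=False
r3: caller-saved, written=True
r4: caller-saved, written=True
r5: callee-saved, written=False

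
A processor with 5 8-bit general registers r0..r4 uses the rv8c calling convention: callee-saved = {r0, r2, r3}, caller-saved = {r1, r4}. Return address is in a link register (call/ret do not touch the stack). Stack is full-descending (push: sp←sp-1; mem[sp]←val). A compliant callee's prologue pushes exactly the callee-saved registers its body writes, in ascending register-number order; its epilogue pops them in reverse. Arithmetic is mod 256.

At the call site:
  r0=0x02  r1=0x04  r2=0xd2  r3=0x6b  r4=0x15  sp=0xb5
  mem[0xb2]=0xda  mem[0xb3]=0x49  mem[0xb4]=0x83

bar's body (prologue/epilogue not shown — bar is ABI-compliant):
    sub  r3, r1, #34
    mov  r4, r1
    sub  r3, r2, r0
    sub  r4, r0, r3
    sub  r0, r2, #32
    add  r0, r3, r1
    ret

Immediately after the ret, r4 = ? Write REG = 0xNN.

prologue: push r0 -> mem[0xb4]=0x02, sp=0xb4
prologue: push r3 -> mem[0xb3]=0x6b, sp=0xb3
body[0] sub  r3, r1, #34 -> r3=0xe2
body[1] mov  r4, r1 -> r4=0x04
body[2] sub  r3, r2, r0 -> r3=0xd0
body[3] sub  r4, r0, r3 -> r4=0x32
body[4] sub  r0, r2, #32 -> r0=0xb2
body[5] add  r0, r3, r1 -> r0=0xd4
epilogue: pop r3=0x6b, sp=0xb4
epilogue: pop r0=0x02, sp=0xb5
r4 is caller-saved -> body value

REG = 0x32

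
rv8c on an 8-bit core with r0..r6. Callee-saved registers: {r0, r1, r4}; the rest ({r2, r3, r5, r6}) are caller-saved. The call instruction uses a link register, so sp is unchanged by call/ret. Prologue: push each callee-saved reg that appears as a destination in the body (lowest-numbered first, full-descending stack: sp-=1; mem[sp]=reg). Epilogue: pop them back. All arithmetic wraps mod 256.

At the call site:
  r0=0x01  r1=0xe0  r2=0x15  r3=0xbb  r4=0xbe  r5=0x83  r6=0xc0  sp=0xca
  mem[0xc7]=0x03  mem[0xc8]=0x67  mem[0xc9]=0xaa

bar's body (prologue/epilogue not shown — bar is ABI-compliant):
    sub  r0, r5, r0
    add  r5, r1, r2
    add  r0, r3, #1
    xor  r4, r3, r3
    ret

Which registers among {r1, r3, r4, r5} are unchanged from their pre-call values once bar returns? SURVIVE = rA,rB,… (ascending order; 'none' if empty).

SURVIVE = r1,r3,r4

prologue: push r0 -> mem[0xc9]=0x01, sp=0xc9
prologue: push r4 -> mem[0xc8]=0xbe, sp=0xc8
body[0] sub  r0, r5, r0 -> r0=0x82
body[1] add  r5, r1, r2 -> r5=0xf5
body[2] add  r0, r3, #1 -> r0=0xbc
body[3] xor  r4, r3, r3 -> r4=0x00
epilogue: pop r4=0xbe, sp=0xc9
epilogue: pop r0=0x01, sp=0xca
r1: callee-saved, written=False
r3: caller-saved, written=False
r4: callee-saved, written=True
r5: caller-saved, written=True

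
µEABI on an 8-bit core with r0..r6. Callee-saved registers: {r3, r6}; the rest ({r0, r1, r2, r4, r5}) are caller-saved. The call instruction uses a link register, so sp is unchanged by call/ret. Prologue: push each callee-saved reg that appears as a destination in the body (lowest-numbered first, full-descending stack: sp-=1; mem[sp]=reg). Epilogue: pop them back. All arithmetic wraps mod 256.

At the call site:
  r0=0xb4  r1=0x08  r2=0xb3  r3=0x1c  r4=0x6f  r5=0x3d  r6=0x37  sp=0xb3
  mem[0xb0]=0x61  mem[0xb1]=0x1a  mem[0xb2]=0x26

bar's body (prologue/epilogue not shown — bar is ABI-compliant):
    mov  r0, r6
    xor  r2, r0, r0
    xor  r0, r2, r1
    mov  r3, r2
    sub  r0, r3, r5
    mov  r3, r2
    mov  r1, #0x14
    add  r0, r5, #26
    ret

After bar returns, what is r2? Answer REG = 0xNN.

prologue: push r3 → mem[0xb2]=0x1c, sp=0xb2
body[0] mov  r0, r6 → r0=0x37
body[1] xor  r2, r0, r0 → r2=0x00
body[2] xor  r0, r2, r1 → r0=0x08
body[3] mov  r3, r2 → r3=0x00
body[4] sub  r0, r3, r5 → r0=0xc3
body[5] mov  r3, r2 → r3=0x00
body[6] mov  r1, #0x14 → r1=0x14
body[7] add  r0, r5, #26 → r0=0x57
epilogue: pop r3=0x1c, sp=0xb3
r2 is caller-saved → body value

REG = 0x00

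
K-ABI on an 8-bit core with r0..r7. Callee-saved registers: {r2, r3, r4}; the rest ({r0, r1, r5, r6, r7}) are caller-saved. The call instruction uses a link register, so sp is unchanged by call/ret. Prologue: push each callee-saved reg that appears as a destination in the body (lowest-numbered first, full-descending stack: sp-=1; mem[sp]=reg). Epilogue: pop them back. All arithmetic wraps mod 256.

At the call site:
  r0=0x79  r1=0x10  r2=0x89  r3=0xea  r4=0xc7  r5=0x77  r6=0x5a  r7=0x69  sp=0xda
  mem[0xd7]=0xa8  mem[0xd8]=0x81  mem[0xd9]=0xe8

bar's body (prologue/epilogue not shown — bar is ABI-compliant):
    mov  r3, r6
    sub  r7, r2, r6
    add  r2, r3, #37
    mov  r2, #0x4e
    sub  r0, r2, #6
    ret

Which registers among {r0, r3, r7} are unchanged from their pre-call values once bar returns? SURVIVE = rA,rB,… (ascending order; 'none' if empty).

SURVIVE = r3

prologue: push r2 -> mem[0xd9]=0x89, sp=0xd9
prologue: push r3 -> mem[0xd8]=0xea, sp=0xd8
body[0] mov  r3, r6 -> r3=0x5a
body[1] sub  r7, r2, r6 -> r7=0x2f
body[2] add  r2, r3, #37 -> r2=0x7f
body[3] mov  r2, #0x4e -> r2=0x4e
body[4] sub  r0, r2, #6 -> r0=0x48
epilogue: pop r3=0xea, sp=0xd9
epilogue: pop r2=0x89, sp=0xda
r0: caller-saved, written=True
r3: callee-saved, written=True
r7: caller-saved, written=True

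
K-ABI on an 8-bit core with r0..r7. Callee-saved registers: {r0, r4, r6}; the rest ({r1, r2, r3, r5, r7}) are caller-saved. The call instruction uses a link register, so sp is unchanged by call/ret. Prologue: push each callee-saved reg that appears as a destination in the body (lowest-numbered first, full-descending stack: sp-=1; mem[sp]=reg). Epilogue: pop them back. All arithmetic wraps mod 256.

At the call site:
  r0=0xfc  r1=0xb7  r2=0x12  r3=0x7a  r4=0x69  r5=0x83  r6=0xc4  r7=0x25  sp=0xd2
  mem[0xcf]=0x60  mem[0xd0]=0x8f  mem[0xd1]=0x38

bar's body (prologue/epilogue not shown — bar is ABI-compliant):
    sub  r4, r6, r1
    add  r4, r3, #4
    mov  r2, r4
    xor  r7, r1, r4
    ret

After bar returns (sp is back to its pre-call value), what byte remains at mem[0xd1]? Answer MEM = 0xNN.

MEM = 0x69

prologue: push r4 -> mem[0xd1]=0x69, sp=0xd1
body[0] sub  r4, r6, r1 -> r4=0x0d
body[1] add  r4, r3, #4 -> r4=0x7e
body[2] mov  r2, r4 -> r2=0x7e
body[3] xor  r7, r1, r4 -> r7=0xc9
epilogue: pop r4=0x69, sp=0xd2
prologue pushed ['r4'] at ['0xd1']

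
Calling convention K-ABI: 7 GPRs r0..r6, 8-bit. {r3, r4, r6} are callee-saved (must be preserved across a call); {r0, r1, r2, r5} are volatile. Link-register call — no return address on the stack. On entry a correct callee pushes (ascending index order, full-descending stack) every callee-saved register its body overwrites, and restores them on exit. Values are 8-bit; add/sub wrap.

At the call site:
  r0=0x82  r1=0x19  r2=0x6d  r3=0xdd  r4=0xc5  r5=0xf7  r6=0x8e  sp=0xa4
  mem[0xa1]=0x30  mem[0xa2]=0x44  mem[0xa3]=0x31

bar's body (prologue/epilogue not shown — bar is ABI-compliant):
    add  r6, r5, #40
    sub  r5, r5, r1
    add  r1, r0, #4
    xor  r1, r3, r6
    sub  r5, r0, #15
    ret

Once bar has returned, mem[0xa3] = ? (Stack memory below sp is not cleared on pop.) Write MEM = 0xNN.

prologue: push r6 -> mem[0xa3]=0x8e, sp=0xa3
body[0] add  r6, r5, #40 -> r6=0x1f
body[1] sub  r5, r5, r1 -> r5=0xde
body[2] add  r1, r0, #4 -> r1=0x86
body[3] xor  r1, r3, r6 -> r1=0xc2
body[4] sub  r5, r0, #15 -> r5=0x73
epilogue: pop r6=0x8e, sp=0xa4
prologue pushed ['r6'] at ['0xa3']

MEM = 0x8e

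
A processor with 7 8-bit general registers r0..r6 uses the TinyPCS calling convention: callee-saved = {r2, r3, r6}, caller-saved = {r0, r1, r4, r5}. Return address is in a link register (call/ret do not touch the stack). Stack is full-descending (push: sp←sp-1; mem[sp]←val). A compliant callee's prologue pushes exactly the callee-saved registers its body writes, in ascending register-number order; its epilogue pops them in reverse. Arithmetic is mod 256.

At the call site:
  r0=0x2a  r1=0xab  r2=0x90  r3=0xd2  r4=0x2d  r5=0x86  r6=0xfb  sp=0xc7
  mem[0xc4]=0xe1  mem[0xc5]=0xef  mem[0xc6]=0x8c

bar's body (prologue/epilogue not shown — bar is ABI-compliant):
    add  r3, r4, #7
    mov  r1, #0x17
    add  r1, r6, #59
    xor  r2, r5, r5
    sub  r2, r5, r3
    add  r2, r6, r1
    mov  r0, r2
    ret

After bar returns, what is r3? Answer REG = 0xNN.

prologue: push r2 → mem[0xc6]=0x90, sp=0xc6
prologue: push r3 → mem[0xc5]=0xd2, sp=0xc5
body[0] add  r3, r4, #7 → r3=0x34
body[1] mov  r1, #0x17 → r1=0x17
body[2] add  r1, r6, #59 → r1=0x36
body[3] xor  r2, r5, r5 → r2=0x00
body[4] sub  r2, r5, r3 → r2=0x52
body[5] add  r2, r6, r1 → r2=0x31
body[6] mov  r0, r2 → r0=0x31
epilogue: pop r3=0xd2, sp=0xc6
epilogue: pop r2=0x90, sp=0xc7
r3 is callee-saved → restored

REG = 0xd2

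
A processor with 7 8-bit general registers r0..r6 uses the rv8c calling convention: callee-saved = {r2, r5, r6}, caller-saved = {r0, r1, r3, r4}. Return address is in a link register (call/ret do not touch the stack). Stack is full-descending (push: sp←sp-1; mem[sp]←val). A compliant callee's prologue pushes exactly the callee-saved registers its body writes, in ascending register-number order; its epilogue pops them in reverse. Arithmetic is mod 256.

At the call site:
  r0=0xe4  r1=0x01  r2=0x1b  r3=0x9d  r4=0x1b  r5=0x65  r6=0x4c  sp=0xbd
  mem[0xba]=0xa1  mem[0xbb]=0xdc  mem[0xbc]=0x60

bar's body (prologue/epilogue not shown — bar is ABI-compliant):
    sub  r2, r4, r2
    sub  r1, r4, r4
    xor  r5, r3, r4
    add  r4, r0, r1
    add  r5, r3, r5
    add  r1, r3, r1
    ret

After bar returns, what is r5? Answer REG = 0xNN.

REG = 0x65

prologue: push r2 -> mem[0xbc]=0x1b, sp=0xbc
prologue: push r5 -> mem[0xbb]=0x65, sp=0xbb
body[0] sub  r2, r4, r2 -> r2=0x00
body[1] sub  r1, r4, r4 -> r1=0x00
body[2] xor  r5, r3, r4 -> r5=0x86
body[3] add  r4, r0, r1 -> r4=0xe4
body[4] add  r5, r3, r5 -> r5=0x23
body[5] add  r1, r3, r1 -> r1=0x9d
epilogue: pop r5=0x65, sp=0xbc
epilogue: pop r2=0x1b, sp=0xbd
r5 is callee-saved -> restored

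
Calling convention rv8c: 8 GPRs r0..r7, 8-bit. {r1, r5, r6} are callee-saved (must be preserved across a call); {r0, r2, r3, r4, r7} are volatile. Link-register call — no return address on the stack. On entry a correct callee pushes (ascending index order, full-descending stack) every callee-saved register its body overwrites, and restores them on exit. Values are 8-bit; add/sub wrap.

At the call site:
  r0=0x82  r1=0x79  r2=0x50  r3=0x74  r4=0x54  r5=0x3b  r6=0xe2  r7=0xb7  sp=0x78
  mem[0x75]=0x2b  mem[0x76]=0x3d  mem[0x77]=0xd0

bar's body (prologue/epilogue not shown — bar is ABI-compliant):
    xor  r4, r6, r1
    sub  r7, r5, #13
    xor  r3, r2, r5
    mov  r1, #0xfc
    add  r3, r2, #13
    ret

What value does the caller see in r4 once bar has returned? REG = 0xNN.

REG = 0x9b

prologue: push r1 → mem[0x77]=0x79, sp=0x77
body[0] xor  r4, r6, r1 → r4=0x9b
body[1] sub  r7, r5, #13 → r7=0x2e
body[2] xor  r3, r2, r5 → r3=0x6b
body[3] mov  r1, #0xfc → r1=0xfc
body[4] add  r3, r2, #13 → r3=0x5d
epilogue: pop r1=0x79, sp=0x78
r4 is caller-saved → body value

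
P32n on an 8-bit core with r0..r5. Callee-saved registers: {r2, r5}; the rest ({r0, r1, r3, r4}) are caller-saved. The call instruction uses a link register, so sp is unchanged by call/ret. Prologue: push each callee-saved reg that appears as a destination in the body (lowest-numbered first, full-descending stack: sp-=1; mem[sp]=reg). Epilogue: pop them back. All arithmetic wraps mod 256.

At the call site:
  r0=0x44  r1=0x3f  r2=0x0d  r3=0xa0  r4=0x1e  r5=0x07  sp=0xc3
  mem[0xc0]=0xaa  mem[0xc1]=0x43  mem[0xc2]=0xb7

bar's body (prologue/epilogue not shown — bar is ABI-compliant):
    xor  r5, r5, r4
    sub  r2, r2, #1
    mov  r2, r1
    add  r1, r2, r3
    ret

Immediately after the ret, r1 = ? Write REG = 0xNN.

REG = 0xdf

prologue: push r2 -> mem[0xc2]=0x0d, sp=0xc2
prologue: push r5 -> mem[0xc1]=0x07, sp=0xc1
body[0] xor  r5, r5, r4 -> r5=0x19
body[1] sub  r2, r2, #1 -> r2=0x0c
body[2] mov  r2, r1 -> r2=0x3f
body[3] add  r1, r2, r3 -> r1=0xdf
epilogue: pop r5=0x07, sp=0xc2
epilogue: pop r2=0x0d, sp=0xc3
r1 is caller-saved -> body value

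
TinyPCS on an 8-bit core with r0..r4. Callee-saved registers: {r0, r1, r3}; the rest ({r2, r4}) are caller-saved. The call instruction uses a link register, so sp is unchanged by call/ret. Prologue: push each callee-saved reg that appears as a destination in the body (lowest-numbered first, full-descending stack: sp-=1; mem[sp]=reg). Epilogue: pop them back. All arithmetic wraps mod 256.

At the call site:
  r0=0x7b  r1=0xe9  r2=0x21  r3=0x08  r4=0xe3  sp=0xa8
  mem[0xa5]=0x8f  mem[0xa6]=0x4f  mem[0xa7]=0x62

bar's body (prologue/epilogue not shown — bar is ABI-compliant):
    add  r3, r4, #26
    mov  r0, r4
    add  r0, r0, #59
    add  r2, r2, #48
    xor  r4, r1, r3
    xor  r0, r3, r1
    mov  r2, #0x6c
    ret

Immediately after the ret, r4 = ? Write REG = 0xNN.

REG = 0x14

prologue: push r0 -> mem[0xa7]=0x7b, sp=0xa7
prologue: push r3 -> mem[0xa6]=0x08, sp=0xa6
body[0] add  r3, r4, #26 -> r3=0xfd
body[1] mov  r0, r4 -> r0=0xe3
body[2] add  r0, r0, #59 -> r0=0x1e
body[3] add  r2, r2, #48 -> r2=0x51
body[4] xor  r4, r1, r3 -> r4=0x14
body[5] xor  r0, r3, r1 -> r0=0x14
body[6] mov  r2, #0x6c -> r2=0x6c
epilogue: pop r3=0x08, sp=0xa7
epilogue: pop r0=0x7b, sp=0xa8
r4 is caller-saved -> body value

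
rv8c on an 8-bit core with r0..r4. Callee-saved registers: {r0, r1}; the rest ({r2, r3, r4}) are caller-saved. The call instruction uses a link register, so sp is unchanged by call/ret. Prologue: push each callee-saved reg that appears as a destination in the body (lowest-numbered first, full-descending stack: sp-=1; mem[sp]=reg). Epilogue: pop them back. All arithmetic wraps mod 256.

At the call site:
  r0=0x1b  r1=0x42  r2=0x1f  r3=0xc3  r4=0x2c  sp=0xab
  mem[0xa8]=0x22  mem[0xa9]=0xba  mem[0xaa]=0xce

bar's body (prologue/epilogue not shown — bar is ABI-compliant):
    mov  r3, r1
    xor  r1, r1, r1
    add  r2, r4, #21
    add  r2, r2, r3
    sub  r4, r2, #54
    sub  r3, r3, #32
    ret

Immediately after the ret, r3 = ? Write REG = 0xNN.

prologue: push r1 → mem[0xaa]=0x42, sp=0xaa
body[0] mov  r3, r1 → r3=0x42
body[1] xor  r1, r1, r1 → r1=0x00
body[2] add  r2, r4, #21 → r2=0x41
body[3] add  r2, r2, r3 → r2=0x83
body[4] sub  r4, r2, #54 → r4=0x4d
body[5] sub  r3, r3, #32 → r3=0x22
epilogue: pop r1=0x42, sp=0xab
r3 is caller-saved → body value

REG = 0x22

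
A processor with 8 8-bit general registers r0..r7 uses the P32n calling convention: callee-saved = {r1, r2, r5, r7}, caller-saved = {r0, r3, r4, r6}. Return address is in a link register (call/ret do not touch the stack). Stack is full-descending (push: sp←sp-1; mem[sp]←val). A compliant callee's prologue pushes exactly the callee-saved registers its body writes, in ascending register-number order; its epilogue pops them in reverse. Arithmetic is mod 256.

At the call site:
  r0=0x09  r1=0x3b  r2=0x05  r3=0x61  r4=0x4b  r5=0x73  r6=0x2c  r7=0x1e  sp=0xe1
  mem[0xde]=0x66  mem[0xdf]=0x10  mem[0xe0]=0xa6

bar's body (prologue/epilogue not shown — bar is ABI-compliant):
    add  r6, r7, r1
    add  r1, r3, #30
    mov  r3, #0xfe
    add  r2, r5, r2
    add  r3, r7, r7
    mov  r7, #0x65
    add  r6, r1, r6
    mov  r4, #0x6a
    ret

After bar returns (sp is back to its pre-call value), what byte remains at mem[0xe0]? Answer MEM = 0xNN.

MEM = 0x3b

prologue: push r1 -> mem[0xe0]=0x3b, sp=0xe0
prologue: push r2 -> mem[0xdf]=0x05, sp=0xdf
prologue: push r7 -> mem[0xde]=0x1e, sp=0xde
body[0] add  r6, r7, r1 -> r6=0x59
body[1] add  r1, r3, #30 -> r1=0x7f
body[2] mov  r3, #0xfe -> r3=0xfe
body[3] add  r2, r5, r2 -> r2=0x78
body[4] add  r3, r7, r7 -> r3=0x3c
body[5] mov  r7, #0x65 -> r7=0x65
body[6] add  r6, r1, r6 -> r6=0xd8
body[7] mov  r4, #0x6a -> r4=0x6a
epilogue: pop r7=0x1e, sp=0xdf
epilogue: pop r2=0x05, sp=0xe0
epilogue: pop r1=0x3b, sp=0xe1
prologue pushed ['r1', 'r2', 'r7'] at ['0xe0', '0xdf', '0xde']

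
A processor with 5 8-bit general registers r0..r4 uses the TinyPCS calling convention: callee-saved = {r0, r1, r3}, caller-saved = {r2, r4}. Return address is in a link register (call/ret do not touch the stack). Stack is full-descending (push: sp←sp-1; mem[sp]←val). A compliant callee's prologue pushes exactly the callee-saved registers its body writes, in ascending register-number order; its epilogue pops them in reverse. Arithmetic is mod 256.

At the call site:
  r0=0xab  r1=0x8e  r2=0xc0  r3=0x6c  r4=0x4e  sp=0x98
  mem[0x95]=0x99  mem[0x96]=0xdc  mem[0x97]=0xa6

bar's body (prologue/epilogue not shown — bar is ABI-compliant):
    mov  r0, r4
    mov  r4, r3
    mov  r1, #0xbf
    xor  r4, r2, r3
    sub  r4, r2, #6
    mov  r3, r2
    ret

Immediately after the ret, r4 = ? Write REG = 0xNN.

prologue: push r0 → mem[0x97]=0xab, sp=0x97
prologue: push r1 → mem[0x96]=0x8e, sp=0x96
prologue: push r3 → mem[0x95]=0x6c, sp=0x95
body[0] mov  r0, r4 → r0=0x4e
body[1] mov  r4, r3 → r4=0x6c
body[2] mov  r1, #0xbf → r1=0xbf
body[3] xor  r4, r2, r3 → r4=0xac
body[4] sub  r4, r2, #6 → r4=0xba
body[5] mov  r3, r2 → r3=0xc0
epilogue: pop r3=0x6c, sp=0x96
epilogue: pop r1=0x8e, sp=0x97
epilogue: pop r0=0xab, sp=0x98
r4 is caller-saved → body value

REG = 0xba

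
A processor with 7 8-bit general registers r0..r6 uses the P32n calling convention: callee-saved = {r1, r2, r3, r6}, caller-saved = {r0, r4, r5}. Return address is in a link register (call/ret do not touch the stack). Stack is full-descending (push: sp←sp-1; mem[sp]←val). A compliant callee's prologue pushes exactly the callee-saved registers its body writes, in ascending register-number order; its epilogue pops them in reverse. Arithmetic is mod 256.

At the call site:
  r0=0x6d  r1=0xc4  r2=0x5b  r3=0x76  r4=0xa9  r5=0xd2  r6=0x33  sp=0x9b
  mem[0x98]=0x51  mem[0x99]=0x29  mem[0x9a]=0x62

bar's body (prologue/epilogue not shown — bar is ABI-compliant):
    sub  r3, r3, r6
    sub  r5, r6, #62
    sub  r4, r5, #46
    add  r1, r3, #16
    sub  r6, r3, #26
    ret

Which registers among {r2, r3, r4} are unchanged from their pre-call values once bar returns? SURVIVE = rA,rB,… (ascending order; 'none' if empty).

prologue: push r1 -> mem[0x9a]=0xc4, sp=0x9a
prologue: push r3 -> mem[0x99]=0x76, sp=0x99
prologue: push r6 -> mem[0x98]=0x33, sp=0x98
body[0] sub  r3, r3, r6 -> r3=0x43
body[1] sub  r5, r6, #62 -> r5=0xf5
body[2] sub  r4, r5, #46 -> r4=0xc7
body[3] add  r1, r3, #16 -> r1=0x53
body[4] sub  r6, r3, #26 -> r6=0x29
epilogue: pop r6=0x33, sp=0x99
epilogue: pop r3=0x76, sp=0x9a
epilogue: pop r1=0xc4, sp=0x9b
r2: callee-saved, written=False
r3: callee-saved, written=True
r4: caller-saved, written=True

SURVIVE = r2,r3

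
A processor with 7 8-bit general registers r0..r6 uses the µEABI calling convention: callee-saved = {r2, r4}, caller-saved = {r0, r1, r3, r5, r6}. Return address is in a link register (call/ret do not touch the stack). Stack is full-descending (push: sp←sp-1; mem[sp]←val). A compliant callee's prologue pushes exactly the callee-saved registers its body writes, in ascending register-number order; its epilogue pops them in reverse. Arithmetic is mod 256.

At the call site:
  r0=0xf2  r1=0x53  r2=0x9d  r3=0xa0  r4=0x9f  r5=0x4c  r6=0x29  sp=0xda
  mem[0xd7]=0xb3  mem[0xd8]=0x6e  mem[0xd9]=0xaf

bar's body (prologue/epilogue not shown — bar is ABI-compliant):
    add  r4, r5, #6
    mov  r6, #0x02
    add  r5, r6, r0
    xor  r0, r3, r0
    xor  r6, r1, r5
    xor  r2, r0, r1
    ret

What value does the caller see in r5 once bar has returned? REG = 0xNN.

prologue: push r2 -> mem[0xd9]=0x9d, sp=0xd9
prologue: push r4 -> mem[0xd8]=0x9f, sp=0xd8
body[0] add  r4, r5, #6 -> r4=0x52
body[1] mov  r6, #0x02 -> r6=0x02
body[2] add  r5, r6, r0 -> r5=0xf4
body[3] xor  r0, r3, r0 -> r0=0x52
body[4] xor  r6, r1, r5 -> r6=0xa7
body[5] xor  r2, r0, r1 -> r2=0x01
epilogue: pop r4=0x9f, sp=0xd9
epilogue: pop r2=0x9d, sp=0xda
r5 is caller-saved -> body value

REG = 0xf4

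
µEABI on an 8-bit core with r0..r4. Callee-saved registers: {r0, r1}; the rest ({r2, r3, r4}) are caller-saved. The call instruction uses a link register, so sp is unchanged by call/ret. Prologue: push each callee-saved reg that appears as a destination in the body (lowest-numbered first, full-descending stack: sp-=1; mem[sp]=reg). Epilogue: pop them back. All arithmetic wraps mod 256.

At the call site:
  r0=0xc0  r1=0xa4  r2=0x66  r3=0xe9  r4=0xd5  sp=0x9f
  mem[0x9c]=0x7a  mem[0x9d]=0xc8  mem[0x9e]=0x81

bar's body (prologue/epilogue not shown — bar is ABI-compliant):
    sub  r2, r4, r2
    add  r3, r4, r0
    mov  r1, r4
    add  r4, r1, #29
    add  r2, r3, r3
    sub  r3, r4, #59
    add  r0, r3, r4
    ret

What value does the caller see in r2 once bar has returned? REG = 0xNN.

REG = 0x2a

prologue: push r0 -> mem[0x9e]=0xc0, sp=0x9e
prologue: push r1 -> mem[0x9d]=0xa4, sp=0x9d
body[0] sub  r2, r4, r2 -> r2=0x6f
body[1] add  r3, r4, r0 -> r3=0x95
body[2] mov  r1, r4 -> r1=0xd5
body[3] add  r4, r1, #29 -> r4=0xf2
body[4] add  r2, r3, r3 -> r2=0x2a
body[5] sub  r3, r4, #59 -> r3=0xb7
body[6] add  r0, r3, r4 -> r0=0xa9
epilogue: pop r1=0xa4, sp=0x9e
epilogue: pop r0=0xc0, sp=0x9f
r2 is caller-saved -> body value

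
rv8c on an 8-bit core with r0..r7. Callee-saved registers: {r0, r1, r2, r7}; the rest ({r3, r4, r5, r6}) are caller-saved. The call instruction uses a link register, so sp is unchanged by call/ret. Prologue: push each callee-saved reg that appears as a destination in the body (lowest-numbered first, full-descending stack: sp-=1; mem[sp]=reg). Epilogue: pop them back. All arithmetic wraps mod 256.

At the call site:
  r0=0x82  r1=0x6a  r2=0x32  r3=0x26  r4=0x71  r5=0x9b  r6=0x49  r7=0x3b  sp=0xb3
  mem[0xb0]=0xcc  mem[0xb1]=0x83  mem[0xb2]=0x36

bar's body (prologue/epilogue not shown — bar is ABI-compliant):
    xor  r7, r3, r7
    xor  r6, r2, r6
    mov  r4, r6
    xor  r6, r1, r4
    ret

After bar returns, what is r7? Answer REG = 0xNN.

prologue: push r7 -> mem[0xb2]=0x3b, sp=0xb2
body[0] xor  r7, r3, r7 -> r7=0x1d
body[1] xor  r6, r2, r6 -> r6=0x7b
body[2] mov  r4, r6 -> r4=0x7b
body[3] xor  r6, r1, r4 -> r6=0x11
epilogue: pop r7=0x3b, sp=0xb3
r7 is callee-saved -> restored

REG = 0x3b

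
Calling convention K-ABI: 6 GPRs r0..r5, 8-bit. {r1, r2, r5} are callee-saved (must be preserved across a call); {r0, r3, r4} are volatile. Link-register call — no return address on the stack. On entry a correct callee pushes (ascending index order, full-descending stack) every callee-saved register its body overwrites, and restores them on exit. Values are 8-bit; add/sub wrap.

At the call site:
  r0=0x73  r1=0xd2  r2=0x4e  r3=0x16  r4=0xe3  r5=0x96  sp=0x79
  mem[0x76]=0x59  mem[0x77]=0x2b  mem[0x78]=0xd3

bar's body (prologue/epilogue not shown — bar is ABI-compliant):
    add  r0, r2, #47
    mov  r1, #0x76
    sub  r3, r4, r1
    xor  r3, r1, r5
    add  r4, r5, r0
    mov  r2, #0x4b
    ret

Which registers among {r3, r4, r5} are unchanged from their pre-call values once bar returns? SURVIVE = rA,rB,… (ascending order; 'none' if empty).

prologue: push r1 -> mem[0x78]=0xd2, sp=0x78
prologue: push r2 -> mem[0x77]=0x4e, sp=0x77
body[0] add  r0, r2, #47 -> r0=0x7d
body[1] mov  r1, #0x76 -> r1=0x76
body[2] sub  r3, r4, r1 -> r3=0x6d
body[3] xor  r3, r1, r5 -> r3=0xe0
body[4] add  r4, r5, r0 -> r4=0x13
body[5] mov  r2, #0x4b -> r2=0x4b
epilogue: pop r2=0x4e, sp=0x78
epilogue: pop r1=0xd2, sp=0x79
r3: caller-saved, written=True
r4: caller-saved, written=True
r5: callee-saved, written=False

SURVIVE = r5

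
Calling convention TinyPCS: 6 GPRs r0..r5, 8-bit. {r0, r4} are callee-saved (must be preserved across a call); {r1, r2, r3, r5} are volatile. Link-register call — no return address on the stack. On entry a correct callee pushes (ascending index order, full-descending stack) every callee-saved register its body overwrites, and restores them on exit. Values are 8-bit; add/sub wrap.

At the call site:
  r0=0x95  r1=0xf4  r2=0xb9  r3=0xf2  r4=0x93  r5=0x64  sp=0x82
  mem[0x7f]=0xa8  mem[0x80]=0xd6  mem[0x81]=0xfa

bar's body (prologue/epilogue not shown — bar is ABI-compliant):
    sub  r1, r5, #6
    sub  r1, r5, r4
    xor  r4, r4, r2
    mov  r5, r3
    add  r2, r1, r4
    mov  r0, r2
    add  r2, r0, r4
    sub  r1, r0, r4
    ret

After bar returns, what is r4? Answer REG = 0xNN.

REG = 0x93

prologue: push r0 → mem[0x81]=0x95, sp=0x81
prologue: push r4 → mem[0x80]=0x93, sp=0x80
body[0] sub  r1, r5, #6 → r1=0x5e
body[1] sub  r1, r5, r4 → r1=0xd1
body[2] xor  r4, r4, r2 → r4=0x2a
body[3] mov  r5, r3 → r5=0xf2
body[4] add  r2, r1, r4 → r2=0xfb
body[5] mov  r0, r2 → r0=0xfb
body[6] add  r2, r0, r4 → r2=0x25
body[7] sub  r1, r0, r4 → r1=0xd1
epilogue: pop r4=0x93, sp=0x81
epilogue: pop r0=0x95, sp=0x82
r4 is callee-saved → restored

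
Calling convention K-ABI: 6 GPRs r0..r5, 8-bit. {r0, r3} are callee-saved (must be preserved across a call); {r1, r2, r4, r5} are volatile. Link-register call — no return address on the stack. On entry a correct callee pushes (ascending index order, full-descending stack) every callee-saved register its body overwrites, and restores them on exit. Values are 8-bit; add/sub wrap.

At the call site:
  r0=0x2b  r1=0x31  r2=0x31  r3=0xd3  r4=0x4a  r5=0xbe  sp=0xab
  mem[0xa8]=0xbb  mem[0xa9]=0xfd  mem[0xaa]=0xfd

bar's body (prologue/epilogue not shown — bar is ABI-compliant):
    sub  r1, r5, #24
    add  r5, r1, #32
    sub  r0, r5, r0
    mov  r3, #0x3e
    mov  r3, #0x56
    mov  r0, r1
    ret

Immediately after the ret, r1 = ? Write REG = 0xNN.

prologue: push r0 -> mem[0xaa]=0x2b, sp=0xaa
prologue: push r3 -> mem[0xa9]=0xd3, sp=0xa9
body[0] sub  r1, r5, #24 -> r1=0xa6
body[1] add  r5, r1, #32 -> r5=0xc6
body[2] sub  r0, r5, r0 -> r0=0x9b
body[3] mov  r3, #0x3e -> r3=0x3e
body[4] mov  r3, #0x56 -> r3=0x56
body[5] mov  r0, r1 -> r0=0xa6
epilogue: pop r3=0xd3, sp=0xaa
epilogue: pop r0=0x2b, sp=0xab
r1 is caller-saved -> body value

REG = 0xa6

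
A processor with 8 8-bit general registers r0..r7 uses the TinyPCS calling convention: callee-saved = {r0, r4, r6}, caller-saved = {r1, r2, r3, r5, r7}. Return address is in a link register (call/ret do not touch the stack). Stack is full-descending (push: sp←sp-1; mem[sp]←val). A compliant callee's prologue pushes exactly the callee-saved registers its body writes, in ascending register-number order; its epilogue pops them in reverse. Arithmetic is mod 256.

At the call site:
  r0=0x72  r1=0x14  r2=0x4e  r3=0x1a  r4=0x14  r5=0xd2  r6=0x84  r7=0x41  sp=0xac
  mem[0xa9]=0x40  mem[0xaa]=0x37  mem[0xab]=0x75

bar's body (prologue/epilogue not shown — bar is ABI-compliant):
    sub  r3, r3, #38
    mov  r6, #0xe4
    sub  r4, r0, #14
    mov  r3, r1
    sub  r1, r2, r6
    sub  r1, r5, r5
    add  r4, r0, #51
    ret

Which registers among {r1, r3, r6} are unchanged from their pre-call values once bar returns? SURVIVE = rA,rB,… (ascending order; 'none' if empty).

prologue: push r4 -> mem[0xab]=0x14, sp=0xab
prologue: push r6 -> mem[0xaa]=0x84, sp=0xaa
body[0] sub  r3, r3, #38 -> r3=0xf4
body[1] mov  r6, #0xe4 -> r6=0xe4
body[2] sub  r4, r0, #14 -> r4=0x64
body[3] mov  r3, r1 -> r3=0x14
body[4] sub  r1, r2, r6 -> r1=0x6a
body[5] sub  r1, r5, r5 -> r1=0x00
body[6] add  r4, r0, #51 -> r4=0xa5
epilogue: pop r6=0x84, sp=0xab
epilogue: pop r4=0x14, sp=0xac
r1: caller-saved, written=True
r3: caller-saved, written=True
r6: callee-saved, written=True

SURVIVE = r6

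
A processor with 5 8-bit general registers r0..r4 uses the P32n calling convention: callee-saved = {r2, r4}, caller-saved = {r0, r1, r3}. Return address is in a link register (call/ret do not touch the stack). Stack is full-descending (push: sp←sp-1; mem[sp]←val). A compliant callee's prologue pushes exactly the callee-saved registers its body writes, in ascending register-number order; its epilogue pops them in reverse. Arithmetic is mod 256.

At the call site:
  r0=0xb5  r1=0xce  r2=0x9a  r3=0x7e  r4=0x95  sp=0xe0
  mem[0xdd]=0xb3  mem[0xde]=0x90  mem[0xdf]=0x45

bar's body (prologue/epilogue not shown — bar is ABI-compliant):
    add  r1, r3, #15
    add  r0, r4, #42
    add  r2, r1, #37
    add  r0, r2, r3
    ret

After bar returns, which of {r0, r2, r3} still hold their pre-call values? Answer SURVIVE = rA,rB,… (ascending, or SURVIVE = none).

prologue: push r2 -> mem[0xdf]=0x9a, sp=0xdf
body[0] add  r1, r3, #15 -> r1=0x8d
body[1] add  r0, r4, #42 -> r0=0xbf
body[2] add  r2, r1, #37 -> r2=0xb2
body[3] add  r0, r2, r3 -> r0=0x30
epilogue: pop r2=0x9a, sp=0xe0
r0: caller-saved, written=True
r2: callee-saved, written=True
r3: caller-saved, written=False

SURVIVE = r2,r3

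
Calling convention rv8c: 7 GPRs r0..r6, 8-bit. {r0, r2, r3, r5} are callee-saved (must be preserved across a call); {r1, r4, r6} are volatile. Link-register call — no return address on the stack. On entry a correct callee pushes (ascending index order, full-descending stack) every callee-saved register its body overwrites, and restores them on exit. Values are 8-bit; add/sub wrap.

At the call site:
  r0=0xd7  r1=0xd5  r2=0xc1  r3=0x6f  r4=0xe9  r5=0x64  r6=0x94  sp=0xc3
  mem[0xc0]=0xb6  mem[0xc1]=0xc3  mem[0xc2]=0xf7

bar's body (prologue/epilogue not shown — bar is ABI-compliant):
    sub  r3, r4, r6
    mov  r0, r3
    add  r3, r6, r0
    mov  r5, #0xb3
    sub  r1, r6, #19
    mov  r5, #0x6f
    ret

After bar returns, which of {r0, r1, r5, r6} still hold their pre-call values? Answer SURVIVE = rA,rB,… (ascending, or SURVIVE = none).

SURVIVE = r0,r5,r6

prologue: push r0 -> mem[0xc2]=0xd7, sp=0xc2
prologue: push r3 -> mem[0xc1]=0x6f, sp=0xc1
prologue: push r5 -> mem[0xc0]=0x64, sp=0xc0
body[0] sub  r3, r4, r6 -> r3=0x55
body[1] mov  r0, r3 -> r0=0x55
body[2] add  r3, r6, r0 -> r3=0xe9
body[3] mov  r5, #0xb3 -> r5=0xb3
body[4] sub  r1, r6, #19 -> r1=0x81
body[5] mov  r5, #0x6f -> r5=0x6f
epilogue: pop r5=0x64, sp=0xc1
epilogue: pop r3=0x6f, sp=0xc2
epilogue: pop r0=0xd7, sp=0xc3
r0: callee-saved, written=True
r1: caller-saved, written=True
r5: callee-saved, written=True
r6: caller-saved, written=False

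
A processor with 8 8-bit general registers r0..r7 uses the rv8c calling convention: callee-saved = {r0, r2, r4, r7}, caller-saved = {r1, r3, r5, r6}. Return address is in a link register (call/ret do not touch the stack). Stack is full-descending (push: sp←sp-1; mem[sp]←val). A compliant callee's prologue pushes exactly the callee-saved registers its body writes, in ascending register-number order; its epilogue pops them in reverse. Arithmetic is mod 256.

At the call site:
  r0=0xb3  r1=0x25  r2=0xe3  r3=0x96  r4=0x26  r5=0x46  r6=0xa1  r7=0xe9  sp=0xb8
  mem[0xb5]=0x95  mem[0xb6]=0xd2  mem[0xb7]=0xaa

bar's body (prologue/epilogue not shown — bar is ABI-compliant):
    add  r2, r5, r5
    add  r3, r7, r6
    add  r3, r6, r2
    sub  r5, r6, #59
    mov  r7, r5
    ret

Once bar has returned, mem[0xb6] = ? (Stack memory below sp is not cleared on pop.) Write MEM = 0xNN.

prologue: push r2 -> mem[0xb7]=0xe3, sp=0xb7
prologue: push r7 -> mem[0xb6]=0xe9, sp=0xb6
body[0] add  r2, r5, r5 -> r2=0x8c
body[1] add  r3, r7, r6 -> r3=0x8a
body[2] add  r3, r6, r2 -> r3=0x2d
body[3] sub  r5, r6, #59 -> r5=0x66
body[4] mov  r7, r5 -> r7=0x66
epilogue: pop r7=0xe9, sp=0xb7
epilogue: pop r2=0xe3, sp=0xb8
prologue pushed ['r2', 'r7'] at ['0xb7', '0xb6']

MEM = 0xe9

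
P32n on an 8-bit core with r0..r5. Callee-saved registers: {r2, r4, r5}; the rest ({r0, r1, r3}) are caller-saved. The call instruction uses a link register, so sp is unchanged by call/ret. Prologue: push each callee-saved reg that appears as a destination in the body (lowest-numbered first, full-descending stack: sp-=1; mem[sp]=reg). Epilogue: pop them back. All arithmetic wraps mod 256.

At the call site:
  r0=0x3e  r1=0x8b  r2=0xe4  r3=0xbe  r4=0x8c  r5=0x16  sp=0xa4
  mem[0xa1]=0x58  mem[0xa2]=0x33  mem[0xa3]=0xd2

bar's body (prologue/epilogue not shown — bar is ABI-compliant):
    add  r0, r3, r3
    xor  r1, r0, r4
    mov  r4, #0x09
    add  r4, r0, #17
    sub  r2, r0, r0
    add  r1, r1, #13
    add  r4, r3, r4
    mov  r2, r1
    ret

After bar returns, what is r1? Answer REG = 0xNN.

REG = 0xfd

prologue: push r2 → mem[0xa3]=0xe4, sp=0xa3
prologue: push r4 → mem[0xa2]=0x8c, sp=0xa2
body[0] add  r0, r3, r3 → r0=0x7c
body[1] xor  r1, r0, r4 → r1=0xf0
body[2] mov  r4, #0x09 → r4=0x09
body[3] add  r4, r0, #17 → r4=0x8d
body[4] sub  r2, r0, r0 → r2=0x00
body[5] add  r1, r1, #13 → r1=0xfd
body[6] add  r4, r3, r4 → r4=0x4b
body[7] mov  r2, r1 → r2=0xfd
epilogue: pop r4=0x8c, sp=0xa3
epilogue: pop r2=0xe4, sp=0xa4
r1 is caller-saved → body value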